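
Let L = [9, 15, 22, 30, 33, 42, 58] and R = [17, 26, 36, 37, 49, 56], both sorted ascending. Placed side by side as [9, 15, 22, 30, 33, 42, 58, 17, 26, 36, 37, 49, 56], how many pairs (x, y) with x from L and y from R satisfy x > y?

Take each right-half value and tally the left-half values above it:
r = 17: 22, 30, 33, 42, 58 → 5
r = 26: 30, 33, 42, 58 → 4
r = 36: 42, 58 → 2
r = 37: 42, 58 → 2
r = 49: 58 → 1
r = 56: 58 → 1
Cross-inversions: 5 + 4 + 2 + 2 + 1 + 1 = 15

15 cross-inversions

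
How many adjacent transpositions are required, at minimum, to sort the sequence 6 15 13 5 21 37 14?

7

The minimum number of adjacent swaps to sort an array equals its inversion count, since every such swap removes exactly one inversion.
Count inversions — for each element, later elements that are smaller:
6: 5 → 1
15: 13, 5, 14 → 3
13: 5 → 1
5: none → 0
21: 14 → 1
37: 14 → 1
14: none → 0
Total inversions: 1 + 3 + 1 + 0 + 1 + 1 + 0 = 7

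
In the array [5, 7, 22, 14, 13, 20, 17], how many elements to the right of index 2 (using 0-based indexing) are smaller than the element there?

4

The element at index 2 is 22.
Elements after it: 14, 13, 20, 17
Those smaller than 22: 14, 13, 20, 17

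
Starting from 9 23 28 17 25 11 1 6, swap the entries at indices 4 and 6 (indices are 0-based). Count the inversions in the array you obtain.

16

Positions 4 and 6 hold 25 and 1; after swapping, the array is [9, 23, 28, 17, 1, 11, 25, 6].
For each element, count later entries that are smaller:
9 → 1, 6 → 2
23 → 17, 1, 11, 6 → 4
28 → 17, 1, 11, 25, 6 → 5
17 → 1, 11, 6 → 3
1 → none → 0
11 → 6 → 1
25 → 6 → 1
6 → none → 0
Sum: 2 + 4 + 5 + 3 + 0 + 1 + 1 + 0 = 16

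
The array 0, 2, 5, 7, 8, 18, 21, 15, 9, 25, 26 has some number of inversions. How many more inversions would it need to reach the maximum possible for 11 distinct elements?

Maximum inversions for 11 distinct elements is C(11, 2) = 11·10/2 = 55.
Current inversions — for each element, count later smaller elements:
0: 0
2: 0
5: 0
7: 0
8: 0
18: 2
21: 2
15: 1
9: 0
25: 0
26: 0
Current total: 0 + 0 + 0 + 0 + 0 + 2 + 2 + 1 + 0 + 0 + 0 = 5
Shortfall: 55 − 5 = 50

50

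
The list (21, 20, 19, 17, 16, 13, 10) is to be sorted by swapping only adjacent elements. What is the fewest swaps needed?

There are 21 swaps.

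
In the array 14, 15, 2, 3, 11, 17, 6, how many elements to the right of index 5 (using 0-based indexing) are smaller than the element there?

The element at index 5 is 17.
Elements after it: 6
Those smaller than 17: 6

1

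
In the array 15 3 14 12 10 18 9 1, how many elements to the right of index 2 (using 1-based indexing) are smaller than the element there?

The element at index 2 is 3.
Elements after it: 14, 12, 10, 18, 9, 1
Those smaller than 3: 1

1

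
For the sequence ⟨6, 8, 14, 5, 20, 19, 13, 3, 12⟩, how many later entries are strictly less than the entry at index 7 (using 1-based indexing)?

2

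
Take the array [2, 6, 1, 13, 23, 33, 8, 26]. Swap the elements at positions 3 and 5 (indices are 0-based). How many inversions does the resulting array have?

Inversions: 9

Positions 3 and 5 hold 13 and 33; after swapping, the array is [2, 6, 1, 33, 23, 13, 8, 26].
For each element, count later entries that are smaller:
2: 1
6: 1
1: 0
33: 4
23: 2
13: 1
8: 0
26: 0
Sum: 1 + 1 + 0 + 4 + 2 + 1 + 0 + 0 = 9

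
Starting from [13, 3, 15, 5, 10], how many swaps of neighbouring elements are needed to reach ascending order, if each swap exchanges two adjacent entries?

The minimum number of adjacent swaps to sort an array equals its inversion count, since every such swap removes exactly one inversion.
Count inversions — for each element, later elements that are smaller:
13: 3, 5, 10 → 3
3: none → 0
15: 5, 10 → 2
5: none → 0
10: none → 0
Total inversions: 3 + 0 + 2 + 0 + 0 = 5

5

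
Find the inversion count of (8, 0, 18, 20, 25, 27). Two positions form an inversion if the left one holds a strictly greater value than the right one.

1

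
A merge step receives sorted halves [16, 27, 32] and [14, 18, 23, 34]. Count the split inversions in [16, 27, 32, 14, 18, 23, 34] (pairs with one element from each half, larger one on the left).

7

Count, for every r in R, how many entries of L exceed r:
r = 14: 16, 27, 32 → 3
r = 18: 27, 32 → 2
r = 23: 27, 32 → 2
r = 34: none → 0
Cross-inversions: 3 + 2 + 2 + 0 = 7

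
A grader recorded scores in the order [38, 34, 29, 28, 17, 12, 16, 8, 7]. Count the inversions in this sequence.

35

Element-by-element contributions:
38 → 34, 29, 28, 17, 12, 16, 8, 7 → 8
34 → 29, 28, 17, 12, 16, 8, 7 → 7
29 → 28, 17, 12, 16, 8, 7 → 6
28 → 17, 12, 16, 8, 7 → 5
17 → 12, 16, 8, 7 → 4
12 → 8, 7 → 2
16 → 8, 7 → 2
8 → 7 → 1
7 → none → 0
Sum: 8 + 7 + 6 + 5 + 4 + 2 + 2 + 1 + 0 = 35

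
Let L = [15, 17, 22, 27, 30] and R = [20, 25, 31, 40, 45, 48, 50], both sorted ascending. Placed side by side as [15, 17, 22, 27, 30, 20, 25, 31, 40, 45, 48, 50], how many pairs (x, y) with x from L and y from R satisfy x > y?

5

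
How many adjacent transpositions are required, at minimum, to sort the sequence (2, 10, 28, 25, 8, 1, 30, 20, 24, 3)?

22

The minimum number of adjacent swaps to sort an array equals its inversion count, since every such swap removes exactly one inversion.
Count inversions — for each element, later elements that are smaller:
2: 1 → 1
10: 8, 1, 3 → 3
28: 25, 8, 1, 20, 24, 3 → 6
25: 8, 1, 20, 24, 3 → 5
8: 1, 3 → 2
1: none → 0
30: 20, 24, 3 → 3
20: 3 → 1
24: 3 → 1
3: none → 0
Total inversions: 1 + 3 + 6 + 5 + 2 + 0 + 3 + 1 + 1 + 0 = 22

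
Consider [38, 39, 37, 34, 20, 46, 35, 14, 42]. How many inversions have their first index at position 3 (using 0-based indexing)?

2 such elements

The element at index 3 is 34.
Elements after it: 20, 46, 35, 14, 42
Those smaller than 34: 20, 14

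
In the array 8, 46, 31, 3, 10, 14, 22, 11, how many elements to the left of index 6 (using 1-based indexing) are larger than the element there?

2

The element at index 6 is 14.
Elements before it: 8, 46, 31, 3, 10
Those larger than 14: 46, 31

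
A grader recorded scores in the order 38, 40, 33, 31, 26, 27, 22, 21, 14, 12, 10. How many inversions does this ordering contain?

53

For each element, count later entries that are smaller:
38: 9
40: 9
33: 8
31: 7
26: 5
27: 5
22: 4
21: 3
14: 2
12: 1
10: 0
Sum: 9 + 9 + 8 + 7 + 5 + 5 + 4 + 3 + 2 + 1 + 0 = 53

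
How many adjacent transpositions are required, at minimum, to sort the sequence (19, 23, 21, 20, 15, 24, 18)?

12

Each adjacent swap fixes exactly one inversion, so the minimum swap count equals the number of inversions.
Count inversions — for each element, later elements that are smaller:
19: 15, 18 → 2
23: 21, 20, 15, 18 → 4
21: 20, 15, 18 → 3
20: 15, 18 → 2
15: none → 0
24: 18 → 1
18: none → 0
Total inversions: 2 + 4 + 3 + 2 + 0 + 1 + 0 = 12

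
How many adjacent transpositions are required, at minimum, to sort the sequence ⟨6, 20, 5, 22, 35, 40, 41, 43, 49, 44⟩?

Each adjacent swap fixes exactly one inversion, so the minimum swap count equals the number of inversions.
Count inversions — for each element, later elements that are smaller:
6: 5 → 1
20: 5 → 1
5: none → 0
22: none → 0
35: none → 0
40: none → 0
41: none → 0
43: none → 0
49: 44 → 1
44: none → 0
Total inversions: 1 + 1 + 0 + 0 + 0 + 0 + 0 + 0 + 1 + 0 = 3

Adjacent swaps: 3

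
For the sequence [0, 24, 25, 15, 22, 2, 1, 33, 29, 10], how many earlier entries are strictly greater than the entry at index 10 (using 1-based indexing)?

The element at index 10 is 10.
Elements before it: 0, 24, 25, 15, 22, 2, 1, 33, 29
Those larger than 10: 24, 25, 15, 22, 33, 29

6 such elements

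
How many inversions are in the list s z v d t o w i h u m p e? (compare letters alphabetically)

For each element, count later entries that are smaller:
s: 7
z: 11
v: 9
d: 0
t: 6
o: 4
w: 6
i: 2
h: 1
u: 3
m: 1
p: 1
e: 0
Sum: 7 + 11 + 9 + 0 + 6 + 4 + 6 + 2 + 1 + 3 + 1 + 1 + 0 = 51

51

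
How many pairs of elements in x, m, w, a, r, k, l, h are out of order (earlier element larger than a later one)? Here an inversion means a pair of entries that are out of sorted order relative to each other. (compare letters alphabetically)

21

Count, for each position, how many later elements it exceeds:
x → m, w, a, r, k, l, h → 7
m → a, k, l, h → 4
w → a, r, k, l, h → 5
a → none → 0
r → k, l, h → 3
k → h → 1
l → h → 1
h → none → 0
Sum: 7 + 4 + 5 + 0 + 3 + 1 + 1 + 0 = 21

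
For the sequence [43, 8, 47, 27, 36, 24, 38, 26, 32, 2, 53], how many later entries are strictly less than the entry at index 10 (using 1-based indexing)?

0 such elements

The element at index 10 is 2.
Elements after it: 53
None of them are smaller than 2.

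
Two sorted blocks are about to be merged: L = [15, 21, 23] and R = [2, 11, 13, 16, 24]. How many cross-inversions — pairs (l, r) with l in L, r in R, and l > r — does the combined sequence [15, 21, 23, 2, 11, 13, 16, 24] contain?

11 split inversions

Count, for every r in R, how many entries of L exceed r:
r = 2: 15, 21, 23 → 3
r = 11: 15, 21, 23 → 3
r = 13: 15, 21, 23 → 3
r = 16: 21, 23 → 2
r = 24: none → 0
Cross-inversions: 3 + 3 + 3 + 2 + 0 = 11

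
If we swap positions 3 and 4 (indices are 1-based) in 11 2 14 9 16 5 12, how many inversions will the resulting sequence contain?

Inversions: 8

Positions 3 and 4 hold 14 and 9; after swapping, the array is [11, 2, 9, 14, 16, 5, 12].
Sweep left to right; for each value list the smaller values that follow it:
11: 3
2: 0
9: 1
14: 2
16: 2
5: 0
12: 0
Sum: 3 + 0 + 1 + 2 + 2 + 0 + 0 = 8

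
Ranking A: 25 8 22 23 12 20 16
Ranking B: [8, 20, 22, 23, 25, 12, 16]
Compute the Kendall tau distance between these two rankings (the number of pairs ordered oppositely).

7 discordant pairs

Assign each item its position (1..7) in the first ordering, then rewrite the second ordering as that position sequence:
positions: 25→1, 8→2, 22→3, 23→4, 12→5, 20→6, 16→7
second ordering as positions: [2, 6, 3, 4, 1, 5, 7]
Discordant pairs = inversions in this position sequence.
2: 1 → 1
6: 3, 4, 1, 5 → 4
3: 1 → 1
4: 1 → 1
1: 0
5: 0
7: 0
Total: 1 + 4 + 1 + 1 + 0 + 0 + 0 = 7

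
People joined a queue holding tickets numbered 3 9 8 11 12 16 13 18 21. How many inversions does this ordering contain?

2

For each element, count later entries that are smaller:
3: 0
9: 1
8: 0
11: 0
12: 0
16: 1
13: 0
18: 0
21: 0
Sum: 0 + 1 + 0 + 0 + 0 + 1 + 0 + 0 + 0 = 2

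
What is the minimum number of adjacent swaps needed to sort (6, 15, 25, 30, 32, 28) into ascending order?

The minimum number of adjacent swaps to sort an array equals its inversion count, since every such swap removes exactly one inversion.
Count inversions — for each element, later elements that are smaller:
6: none → 0
15: none → 0
25: none → 0
30: 28 → 1
32: 28 → 1
28: none → 0
Total inversions: 0 + 0 + 0 + 1 + 1 + 0 = 2

2 swaps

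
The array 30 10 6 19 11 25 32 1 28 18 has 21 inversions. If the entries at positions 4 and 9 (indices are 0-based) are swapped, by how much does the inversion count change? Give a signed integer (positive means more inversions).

Positions 4 and 9 hold 11 and 18; after swapping, the array is [30, 10, 6, 19, 18, 25, 32, 1, 28, 11].
Count, for each position, how many later elements it exceeds:
30: 8
10: 2
6: 1
19: 3
18: 2
25: 2
32: 3
1: 0
28: 1
11: 0
Sum: 8 + 2 + 1 + 3 + 2 + 2 + 3 + 0 + 1 + 0 = 22
Change: 22 − 21 = +1

+1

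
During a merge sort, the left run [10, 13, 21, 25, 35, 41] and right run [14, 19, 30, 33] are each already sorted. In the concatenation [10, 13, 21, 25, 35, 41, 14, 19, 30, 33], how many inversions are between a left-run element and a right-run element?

Cross-inversions: 12

Take each right-half value and tally the left-half values above it:
r = 14: 21, 25, 35, 41 → 4
r = 19: 21, 25, 35, 41 → 4
r = 30: 35, 41 → 2
r = 33: 35, 41 → 2
Cross-inversions: 4 + 4 + 2 + 2 = 12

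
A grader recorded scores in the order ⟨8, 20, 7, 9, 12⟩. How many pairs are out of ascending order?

Listing every pair i<j with a[i]>a[j] (using 0-based positions):
(0,2): 8 > 7
(1,2): 20 > 7
(1,3): 20 > 9
(1,4): 20 > 12
That's 4 pairs.

4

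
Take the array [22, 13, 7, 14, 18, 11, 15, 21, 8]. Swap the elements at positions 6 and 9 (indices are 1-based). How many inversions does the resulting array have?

Positions 6 and 9 hold 11 and 8; after swapping, the array is [22, 13, 7, 14, 18, 8, 15, 21, 11].
Sweep left to right; for each value list the smaller values that follow it:
22: 8
13: 3
7: 0
14: 2
18: 3
8: 0
15: 1
21: 1
11: 0
Sum: 8 + 3 + 0 + 2 + 3 + 0 + 1 + 1 + 0 = 18

18 inversions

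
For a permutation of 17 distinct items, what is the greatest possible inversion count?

136

A reversed (strictly descending) arrangement makes every pair an inversion, giving C(17, 2) inversions.
C(17, 2) = 17·16/2 = 136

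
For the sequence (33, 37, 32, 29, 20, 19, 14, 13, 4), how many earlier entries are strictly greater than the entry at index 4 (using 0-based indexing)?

4

The element at index 4 is 20.
Elements before it: 33, 37, 32, 29
Those larger than 20: 33, 37, 32, 29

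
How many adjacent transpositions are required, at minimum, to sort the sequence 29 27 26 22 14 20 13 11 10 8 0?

Each adjacent swap fixes exactly one inversion, so the minimum swap count equals the number of inversions.
Count inversions — for each element, later elements that are smaller:
29: 27, 26, 22, 14, 20, 13, 11, 10, 8, 0 → 10
27: 26, 22, 14, 20, 13, 11, 10, 8, 0 → 9
26: 22, 14, 20, 13, 11, 10, 8, 0 → 8
22: 14, 20, 13, 11, 10, 8, 0 → 7
14: 13, 11, 10, 8, 0 → 5
20: 13, 11, 10, 8, 0 → 5
13: 11, 10, 8, 0 → 4
11: 10, 8, 0 → 3
10: 8, 0 → 2
8: 0 → 1
0: none → 0
Total inversions: 10 + 9 + 8 + 7 + 5 + 5 + 4 + 3 + 2 + 1 + 0 = 54

Adjacent swaps: 54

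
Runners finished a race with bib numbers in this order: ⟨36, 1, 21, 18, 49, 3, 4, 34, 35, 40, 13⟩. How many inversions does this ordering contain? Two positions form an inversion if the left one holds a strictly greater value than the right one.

Sweep left to right; for each value list the smaller values that follow it:
36: 8
1: 0
21: 4
18: 3
49: 6
3: 0
4: 0
34: 1
35: 1
40: 1
13: 0
Sum: 8 + 0 + 4 + 3 + 6 + 0 + 0 + 1 + 1 + 1 + 0 = 24

24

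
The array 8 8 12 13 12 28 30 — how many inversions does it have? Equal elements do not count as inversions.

1

For each element, count later entries that are smaller:
8: 0
8: 0
12: 0
13: 1
12: 0
28: 0
30: 0
Sum: 0 + 0 + 0 + 1 + 0 + 0 + 0 = 1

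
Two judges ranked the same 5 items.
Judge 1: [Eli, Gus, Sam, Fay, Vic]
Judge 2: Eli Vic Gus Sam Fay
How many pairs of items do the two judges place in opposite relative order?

Assign each item its position (1..5) in the first ordering, then rewrite the second ordering as that position sequence:
positions: Eli→1, Gus→2, Sam→3, Fay→4, Vic→5
second ordering as positions: [1, 5, 2, 3, 4]
Discordant pairs = inversions in this position sequence.
1: 0
5: 2, 3, 4 → 3
2: 0
3: 0
4: 0
Total: 0 + 3 + 0 + 0 + 0 = 3

3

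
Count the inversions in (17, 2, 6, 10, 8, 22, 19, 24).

Sweep left to right; for each value list the smaller values that follow it:
17: 4
2: 0
6: 0
10: 1
8: 0
22: 1
19: 0
24: 0
Sum: 4 + 0 + 0 + 1 + 0 + 1 + 0 + 0 = 6

Out-of-order pairs: 6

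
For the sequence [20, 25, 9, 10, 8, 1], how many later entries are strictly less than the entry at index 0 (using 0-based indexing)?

The element at index 0 is 20.
Elements after it: 25, 9, 10, 8, 1
Those smaller than 20: 9, 10, 8, 1

4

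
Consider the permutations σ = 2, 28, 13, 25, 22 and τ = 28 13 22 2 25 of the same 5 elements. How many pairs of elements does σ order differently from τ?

Discordant pairs: 4

Assign each item its position (1..5) in the first ordering, then rewrite the second ordering as that position sequence:
positions: 2→1, 28→2, 13→3, 25→4, 22→5
second ordering as positions: [2, 3, 5, 1, 4]
Discordant pairs = inversions in this position sequence.
2: 1 → 1
3: 1 → 1
5: 1, 4 → 2
1: 0
4: 0
Total: 1 + 1 + 2 + 0 + 0 = 4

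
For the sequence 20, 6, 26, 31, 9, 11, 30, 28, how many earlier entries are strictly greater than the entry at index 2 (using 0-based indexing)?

0 such elements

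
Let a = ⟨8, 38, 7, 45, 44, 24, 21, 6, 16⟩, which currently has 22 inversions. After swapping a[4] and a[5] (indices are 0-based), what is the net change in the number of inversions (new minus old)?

Positions 4 and 5 hold 44 and 24; after swapping, the array is [8, 38, 7, 45, 24, 44, 21, 6, 16].
Count, for each position, how many later elements it exceeds:
8: 2
38: 5
7: 1
45: 5
24: 3
44: 3
21: 2
6: 0
16: 0
Sum: 2 + 5 + 1 + 5 + 3 + 3 + 2 + 0 + 0 = 21
Change: 21 − 22 = -1

-1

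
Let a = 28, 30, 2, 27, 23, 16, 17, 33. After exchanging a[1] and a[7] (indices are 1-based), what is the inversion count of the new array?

Positions 1 and 7 hold 28 and 17; after swapping, the array is [17, 30, 2, 27, 23, 16, 28, 33].
Sweep left to right; for each value list the smaller values that follow it:
17 → 2, 16 → 2
30 → 2, 27, 23, 16, 28 → 5
2 → none → 0
27 → 23, 16 → 2
23 → 16 → 1
16 → none → 0
28 → none → 0
33 → none → 0
Sum: 2 + 5 + 0 + 2 + 1 + 0 + 0 + 0 = 10

10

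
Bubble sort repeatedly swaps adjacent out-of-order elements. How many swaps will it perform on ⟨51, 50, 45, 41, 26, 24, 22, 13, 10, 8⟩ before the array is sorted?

The minimum number of adjacent swaps to sort an array equals its inversion count, since every such swap removes exactly one inversion.
Count inversions — for each element, later elements that are smaller:
51: 50, 45, 41, 26, 24, 22, 13, 10, 8 → 9
50: 45, 41, 26, 24, 22, 13, 10, 8 → 8
45: 41, 26, 24, 22, 13, 10, 8 → 7
41: 26, 24, 22, 13, 10, 8 → 6
26: 24, 22, 13, 10, 8 → 5
24: 22, 13, 10, 8 → 4
22: 13, 10, 8 → 3
13: 10, 8 → 2
10: 8 → 1
8: none → 0
Total inversions: 9 + 8 + 7 + 6 + 5 + 4 + 3 + 2 + 1 + 0 = 45

45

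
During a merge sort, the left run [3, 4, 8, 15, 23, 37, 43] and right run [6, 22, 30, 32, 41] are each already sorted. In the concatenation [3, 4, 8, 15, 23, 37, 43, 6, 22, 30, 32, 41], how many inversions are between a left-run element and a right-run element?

Cross-inversions: 13

Count, for every r in R, how many entries of L exceed r:
r = 6: 8, 15, 23, 37, 43 → 5
r = 22: 23, 37, 43 → 3
r = 30: 37, 43 → 2
r = 32: 37, 43 → 2
r = 41: 43 → 1
Cross-inversions: 5 + 3 + 2 + 2 + 1 = 13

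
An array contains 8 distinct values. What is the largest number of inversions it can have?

28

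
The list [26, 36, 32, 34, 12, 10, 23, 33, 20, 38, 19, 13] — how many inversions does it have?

For each element, count later entries that are smaller:
26 → 12, 10, 23, 20, 19, 13 → 6
36 → 32, 34, 12, 10, 23, 33, 20, 19, 13 → 9
32 → 12, 10, 23, 20, 19, 13 → 6
34 → 12, 10, 23, 33, 20, 19, 13 → 7
12 → 10 → 1
10 → none → 0
23 → 20, 19, 13 → 3
33 → 20, 19, 13 → 3
20 → 19, 13 → 2
38 → 19, 13 → 2
19 → 13 → 1
13 → none → 0
Sum: 6 + 9 + 6 + 7 + 1 + 0 + 3 + 3 + 2 + 2 + 1 + 0 = 40

40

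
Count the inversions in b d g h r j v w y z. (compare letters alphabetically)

1

Element-by-element contributions:
b: 0
d: 0
g: 0
h: 0
r: 1
j: 0
v: 0
w: 0
y: 0
z: 0
Sum: 0 + 0 + 0 + 0 + 1 + 0 + 0 + 0 + 0 + 0 = 1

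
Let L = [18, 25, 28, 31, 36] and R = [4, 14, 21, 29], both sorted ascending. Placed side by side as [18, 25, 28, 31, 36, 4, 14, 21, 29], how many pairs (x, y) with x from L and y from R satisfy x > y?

For each element r of the right run, count left-run elements greater than r:
r = 4: 18, 25, 28, 31, 36 → 5
r = 14: 18, 25, 28, 31, 36 → 5
r = 21: 25, 28, 31, 36 → 4
r = 29: 31, 36 → 2
Cross-inversions: 5 + 5 + 4 + 2 = 16

16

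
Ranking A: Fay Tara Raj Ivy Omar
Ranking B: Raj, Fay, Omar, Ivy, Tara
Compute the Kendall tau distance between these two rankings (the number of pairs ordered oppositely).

5

Assign each item its position (1..5) in the first ordering, then rewrite the second ordering as that position sequence:
positions: Fay→1, Tara→2, Raj→3, Ivy→4, Omar→5
second ordering as positions: [3, 1, 5, 4, 2]
Discordant pairs = inversions in this position sequence.
3: 1, 2 → 2
1: 0
5: 4, 2 → 2
4: 2 → 1
2: 0
Total: 2 + 0 + 2 + 1 + 0 = 5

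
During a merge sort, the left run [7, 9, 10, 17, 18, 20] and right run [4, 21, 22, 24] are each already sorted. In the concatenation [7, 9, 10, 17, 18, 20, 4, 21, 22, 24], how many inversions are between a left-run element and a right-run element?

6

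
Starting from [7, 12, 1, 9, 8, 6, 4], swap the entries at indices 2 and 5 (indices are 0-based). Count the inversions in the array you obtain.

15 inversions

Positions 2 and 5 hold 1 and 6; after swapping, the array is [7, 12, 6, 9, 8, 1, 4].
Sweep left to right; for each value list the smaller values that follow it:
7 → 6, 1, 4 → 3
12 → 6, 9, 8, 1, 4 → 5
6 → 1, 4 → 2
9 → 8, 1, 4 → 3
8 → 1, 4 → 2
1 → none → 0
4 → none → 0
Sum: 3 + 5 + 2 + 3 + 2 + 0 + 0 = 15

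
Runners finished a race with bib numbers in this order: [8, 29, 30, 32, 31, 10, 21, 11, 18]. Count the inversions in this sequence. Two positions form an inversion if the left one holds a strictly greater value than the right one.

19 out-of-order pairs

Sweep left to right; for each value list the smaller values that follow it:
8: 0
29: 4
30: 4
32: 5
31: 4
10: 0
21: 2
11: 0
18: 0
Sum: 0 + 4 + 4 + 5 + 4 + 0 + 2 + 0 + 0 = 19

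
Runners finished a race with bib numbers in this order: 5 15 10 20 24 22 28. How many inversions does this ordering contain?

Sweep left to right; for each value list the smaller values that follow it:
5 → none → 0
15 → 10 → 1
10 → none → 0
20 → none → 0
24 → 22 → 1
22 → none → 0
28 → none → 0
Sum: 0 + 1 + 0 + 0 + 1 + 0 + 0 = 2

2 inversions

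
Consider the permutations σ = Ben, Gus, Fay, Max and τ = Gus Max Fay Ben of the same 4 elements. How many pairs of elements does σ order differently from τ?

4 discordant pairs

Assign each item its position (1..4) in the first ordering, then rewrite the second ordering as that position sequence:
positions: Ben→1, Gus→2, Fay→3, Max→4
second ordering as positions: [2, 4, 3, 1]
Discordant pairs = inversions in this position sequence.
2: 1 → 1
4: 3, 1 → 2
3: 1 → 1
1: 0
Total: 1 + 2 + 1 + 0 = 4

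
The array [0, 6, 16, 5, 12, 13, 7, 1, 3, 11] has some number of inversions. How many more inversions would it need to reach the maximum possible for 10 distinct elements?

Maximum inversions for 10 distinct elements is C(10, 2) = 10·9/2 = 45.
Current inversions — for each element, count later smaller elements:
0: 0
6: 3
16: 7
5: 2
12: 4
13: 4
7: 2
1: 0
3: 0
11: 0
Current total: 0 + 3 + 7 + 2 + 4 + 4 + 2 + 0 + 0 + 0 = 22
Shortfall: 45 − 22 = 23

23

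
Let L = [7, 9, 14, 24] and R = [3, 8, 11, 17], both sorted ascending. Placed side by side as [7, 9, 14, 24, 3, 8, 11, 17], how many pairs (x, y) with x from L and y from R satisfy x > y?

10 cross-inversions

Take each right-half value and tally the left-half values above it:
r = 3: 7, 9, 14, 24 → 4
r = 8: 9, 14, 24 → 3
r = 11: 14, 24 → 2
r = 17: 24 → 1
Cross-inversions: 4 + 3 + 2 + 1 = 10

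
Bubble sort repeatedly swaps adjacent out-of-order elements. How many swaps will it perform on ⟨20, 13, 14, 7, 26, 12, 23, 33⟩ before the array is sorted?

The minimum number of adjacent swaps to sort an array equals its inversion count, since every such swap removes exactly one inversion.
Count inversions — for each element, later elements that are smaller:
20: 13, 14, 7, 12 → 4
13: 7, 12 → 2
14: 7, 12 → 2
7: none → 0
26: 12, 23 → 2
12: none → 0
23: none → 0
33: none → 0
Total inversions: 4 + 2 + 2 + 0 + 2 + 0 + 0 + 0 = 10

10 adjacent swaps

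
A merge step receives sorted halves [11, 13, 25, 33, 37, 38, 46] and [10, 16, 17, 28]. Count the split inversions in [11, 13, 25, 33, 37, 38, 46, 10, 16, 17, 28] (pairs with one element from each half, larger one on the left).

Count, for every r in R, how many entries of L exceed r:
r = 10: 11, 13, 25, 33, 37, 38, 46 → 7
r = 16: 25, 33, 37, 38, 46 → 5
r = 17: 25, 33, 37, 38, 46 → 5
r = 28: 33, 37, 38, 46 → 4
Cross-inversions: 7 + 5 + 5 + 4 = 21

21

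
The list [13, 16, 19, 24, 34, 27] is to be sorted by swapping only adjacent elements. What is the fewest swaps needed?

Each adjacent swap fixes exactly one inversion, so the minimum swap count equals the number of inversions.
Count inversions — for each element, later elements that are smaller:
13: none → 0
16: none → 0
19: none → 0
24: none → 0
34: 27 → 1
27: none → 0
Total inversions: 0 + 0 + 0 + 0 + 1 + 0 = 1

1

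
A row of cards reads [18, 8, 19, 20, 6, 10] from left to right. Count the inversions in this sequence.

8 out-of-order pairs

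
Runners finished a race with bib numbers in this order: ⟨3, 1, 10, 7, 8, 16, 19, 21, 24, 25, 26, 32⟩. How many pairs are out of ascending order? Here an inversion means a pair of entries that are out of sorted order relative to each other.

3

Count, for each position, how many later elements it exceeds:
3 → 1 → 1
1 → none → 0
10 → 7, 8 → 2
7 → none → 0
8 → none → 0
16 → none → 0
19 → none → 0
21 → none → 0
24 → none → 0
25 → none → 0
26 → none → 0
32 → none → 0
Sum: 1 + 0 + 2 + 0 + 0 + 0 + 0 + 0 + 0 + 0 + 0 + 0 = 3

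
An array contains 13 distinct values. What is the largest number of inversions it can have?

78

The maximum occurs when the array is in strictly decreasing order: every one of the C(13, 2) pairs is inverted.
C(13, 2) = 13·12/2 = 78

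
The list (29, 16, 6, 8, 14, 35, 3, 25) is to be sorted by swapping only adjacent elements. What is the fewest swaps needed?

Adjacent swaps: 15

Minimum adjacent swaps = number of inversions (each swap of adjacent out-of-order elements removes one inversion and no swap can remove more).
Count inversions — for each element, later elements that are smaller:
29: 16, 6, 8, 14, 3, 25 → 6
16: 6, 8, 14, 3 → 4
6: 3 → 1
8: 3 → 1
14: 3 → 1
35: 3, 25 → 2
3: none → 0
25: none → 0
Total inversions: 6 + 4 + 1 + 1 + 1 + 2 + 0 + 0 = 15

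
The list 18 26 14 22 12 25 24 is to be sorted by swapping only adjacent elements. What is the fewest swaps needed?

Each adjacent swap fixes exactly one inversion, so the minimum swap count equals the number of inversions.
Count inversions — for each element, later elements that are smaller:
18: 14, 12 → 2
26: 14, 22, 12, 25, 24 → 5
14: 12 → 1
22: 12 → 1
12: none → 0
25: 24 → 1
24: none → 0
Total inversions: 2 + 5 + 1 + 1 + 0 + 1 + 0 = 10

10 adjacent swaps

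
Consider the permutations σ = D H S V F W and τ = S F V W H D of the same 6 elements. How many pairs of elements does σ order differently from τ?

Assign each item its position (1..6) in the first ordering, then rewrite the second ordering as that position sequence:
positions: D→1, H→2, S→3, V→4, F→5, W→6
second ordering as positions: [3, 5, 4, 6, 2, 1]
Discordant pairs = inversions in this position sequence.
3: 2, 1 → 2
5: 4, 2, 1 → 3
4: 2, 1 → 2
6: 2, 1 → 2
2: 1 → 1
1: 0
Total: 2 + 3 + 2 + 2 + 1 + 0 = 10

10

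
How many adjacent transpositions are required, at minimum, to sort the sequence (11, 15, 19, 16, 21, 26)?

Each adjacent swap fixes exactly one inversion, so the minimum swap count equals the number of inversions.
Count inversions — for each element, later elements that are smaller:
11: none → 0
15: none → 0
19: 16 → 1
16: none → 0
21: none → 0
26: none → 0
Total inversions: 0 + 0 + 1 + 0 + 0 + 0 = 1

1 swap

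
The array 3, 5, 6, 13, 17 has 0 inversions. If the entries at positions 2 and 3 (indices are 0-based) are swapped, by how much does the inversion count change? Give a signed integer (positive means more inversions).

Positions 2 and 3 hold 6 and 13; after swapping, the array is [3, 5, 13, 6, 17].
Element-by-element contributions:
3 → none → 0
5 → none → 0
13 → 6 → 1
6 → none → 0
17 → none → 0
Sum: 0 + 0 + 1 + 0 + 0 = 1
Change: 1 − 0 = +1

+1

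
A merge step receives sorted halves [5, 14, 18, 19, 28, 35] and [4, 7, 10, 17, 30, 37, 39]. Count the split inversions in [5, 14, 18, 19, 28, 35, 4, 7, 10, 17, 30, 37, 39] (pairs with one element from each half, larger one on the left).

21 split inversions

For each element r of the right run, count left-run elements greater than r:
r = 4: 5, 14, 18, 19, 28, 35 → 6
r = 7: 14, 18, 19, 28, 35 → 5
r = 10: 14, 18, 19, 28, 35 → 5
r = 17: 18, 19, 28, 35 → 4
r = 30: 35 → 1
r = 37: none → 0
r = 39: none → 0
Cross-inversions: 6 + 5 + 5 + 4 + 1 + 0 + 0 = 21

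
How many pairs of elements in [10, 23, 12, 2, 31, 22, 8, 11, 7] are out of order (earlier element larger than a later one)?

Element-by-element contributions:
10 → 2, 8, 7 → 3
23 → 12, 2, 22, 8, 11, 7 → 6
12 → 2, 8, 11, 7 → 4
2 → none → 0
31 → 22, 8, 11, 7 → 4
22 → 8, 11, 7 → 3
8 → 7 → 1
11 → 7 → 1
7 → none → 0
Sum: 3 + 6 + 4 + 0 + 4 + 3 + 1 + 1 + 0 = 22

22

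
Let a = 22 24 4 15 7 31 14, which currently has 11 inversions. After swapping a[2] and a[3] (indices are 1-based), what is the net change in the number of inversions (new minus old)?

-1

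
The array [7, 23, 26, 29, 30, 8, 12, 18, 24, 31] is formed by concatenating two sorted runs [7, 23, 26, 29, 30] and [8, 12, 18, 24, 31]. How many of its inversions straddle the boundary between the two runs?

15 split inversions

Count, for every r in R, how many entries of L exceed r:
r = 8: 23, 26, 29, 30 → 4
r = 12: 23, 26, 29, 30 → 4
r = 18: 23, 26, 29, 30 → 4
r = 24: 26, 29, 30 → 3
r = 31: none → 0
Cross-inversions: 4 + 4 + 4 + 3 + 0 = 15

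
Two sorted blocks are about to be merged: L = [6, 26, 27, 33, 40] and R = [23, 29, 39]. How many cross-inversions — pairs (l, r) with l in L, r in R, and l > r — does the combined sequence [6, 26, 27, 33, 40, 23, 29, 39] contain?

7

For each element r of the right run, count left-run elements greater than r:
r = 23: 26, 27, 33, 40 → 4
r = 29: 33, 40 → 2
r = 39: 40 → 1
Cross-inversions: 4 + 2 + 1 = 7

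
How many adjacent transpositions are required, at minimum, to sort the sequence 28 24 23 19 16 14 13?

Each adjacent swap fixes exactly one inversion, so the minimum swap count equals the number of inversions.
Count inversions — for each element, later elements that are smaller:
28: 24, 23, 19, 16, 14, 13 → 6
24: 23, 19, 16, 14, 13 → 5
23: 19, 16, 14, 13 → 4
19: 16, 14, 13 → 3
16: 14, 13 → 2
14: 13 → 1
13: none → 0
Total inversions: 6 + 5 + 4 + 3 + 2 + 1 + 0 = 21

21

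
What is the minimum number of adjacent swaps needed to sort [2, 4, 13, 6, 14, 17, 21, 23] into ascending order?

Adjacent swaps: 1

Each adjacent swap fixes exactly one inversion, so the minimum swap count equals the number of inversions.
Count inversions — for each element, later elements that are smaller:
2: none → 0
4: none → 0
13: 6 → 1
6: none → 0
14: none → 0
17: none → 0
21: none → 0
23: none → 0
Total inversions: 0 + 0 + 1 + 0 + 0 + 0 + 0 + 0 = 1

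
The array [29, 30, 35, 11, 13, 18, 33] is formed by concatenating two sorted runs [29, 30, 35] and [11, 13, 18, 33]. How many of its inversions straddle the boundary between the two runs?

10

Take each right-half value and tally the left-half values above it:
r = 11: 29, 30, 35 → 3
r = 13: 29, 30, 35 → 3
r = 18: 29, 30, 35 → 3
r = 33: 35 → 1
Cross-inversions: 3 + 3 + 3 + 1 = 10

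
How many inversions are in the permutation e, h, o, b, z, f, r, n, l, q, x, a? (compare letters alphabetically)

Sweep left to right; for each value list the smaller values that follow it:
e → b, a → 2
h → b, f, a → 3
o → b, f, n, l, a → 5
b → a → 1
z → f, r, n, l, q, x, a → 7
f → a → 1
r → n, l, q, a → 4
n → l, a → 2
l → a → 1
q → a → 1
x → a → 1
a → none → 0
Sum: 2 + 3 + 5 + 1 + 7 + 1 + 4 + 2 + 1 + 1 + 1 + 0 = 28

28 inversions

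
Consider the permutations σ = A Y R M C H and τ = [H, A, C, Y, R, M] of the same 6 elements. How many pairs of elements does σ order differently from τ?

8

Assign each item its position (1..6) in the first ordering, then rewrite the second ordering as that position sequence:
positions: A→1, Y→2, R→3, M→4, C→5, H→6
second ordering as positions: [6, 1, 5, 2, 3, 4]
Discordant pairs = inversions in this position sequence.
6: 1, 5, 2, 3, 4 → 5
1: 0
5: 2, 3, 4 → 3
2: 0
3: 0
4: 0
Total: 5 + 0 + 3 + 0 + 0 + 0 = 8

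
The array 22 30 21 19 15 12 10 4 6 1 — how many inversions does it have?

43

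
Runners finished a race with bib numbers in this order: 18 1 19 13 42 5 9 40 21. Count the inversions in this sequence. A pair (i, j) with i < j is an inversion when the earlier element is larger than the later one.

Sweep left to right; for each value list the smaller values that follow it:
18: 4
1: 0
19: 3
13: 2
42: 4
5: 0
9: 0
40: 1
21: 0
Sum: 4 + 0 + 3 + 2 + 4 + 0 + 0 + 1 + 0 = 14

14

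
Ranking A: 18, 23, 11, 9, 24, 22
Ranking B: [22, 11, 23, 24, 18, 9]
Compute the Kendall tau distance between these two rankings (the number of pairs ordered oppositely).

Assign each item its position (1..6) in the first ordering, then rewrite the second ordering as that position sequence:
positions: 18→1, 23→2, 11→3, 9→4, 24→5, 22→6
second ordering as positions: [6, 3, 2, 5, 1, 4]
Discordant pairs = inversions in this position sequence.
6: 3, 2, 5, 1, 4 → 5
3: 2, 1 → 2
2: 1 → 1
5: 1, 4 → 2
1: 0
4: 0
Total: 5 + 2 + 1 + 2 + 0 + 0 = 10

10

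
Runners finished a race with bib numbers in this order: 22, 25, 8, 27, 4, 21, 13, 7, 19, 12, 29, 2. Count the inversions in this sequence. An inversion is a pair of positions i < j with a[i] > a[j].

40 inversions

Element-by-element contributions:
22 → 8, 4, 21, 13, 7, 19, 12, 2 → 8
25 → 8, 4, 21, 13, 7, 19, 12, 2 → 8
8 → 4, 7, 2 → 3
27 → 4, 21, 13, 7, 19, 12, 2 → 7
4 → 2 → 1
21 → 13, 7, 19, 12, 2 → 5
13 → 7, 12, 2 → 3
7 → 2 → 1
19 → 12, 2 → 2
12 → 2 → 1
29 → 2 → 1
2 → none → 0
Sum: 8 + 8 + 3 + 7 + 1 + 5 + 3 + 1 + 2 + 1 + 1 + 0 = 40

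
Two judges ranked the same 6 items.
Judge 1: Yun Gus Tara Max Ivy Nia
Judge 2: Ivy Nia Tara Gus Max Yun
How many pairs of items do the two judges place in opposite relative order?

Discordant pairs: 12

Assign each item its position (1..6) in the first ordering, then rewrite the second ordering as that position sequence:
positions: Yun→1, Gus→2, Tara→3, Max→4, Ivy→5, Nia→6
second ordering as positions: [5, 6, 3, 2, 4, 1]
Discordant pairs = inversions in this position sequence.
5: 3, 2, 4, 1 → 4
6: 3, 2, 4, 1 → 4
3: 2, 1 → 2
2: 1 → 1
4: 1 → 1
1: 0
Total: 4 + 4 + 2 + 1 + 1 + 0 = 12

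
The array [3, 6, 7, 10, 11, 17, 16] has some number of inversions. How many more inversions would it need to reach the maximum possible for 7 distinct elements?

20

Maximum inversions for 7 distinct elements is C(7, 2) = 7·6/2 = 21.
Current inversions — for each element, count later smaller elements:
3: 0
6: 0
7: 0
10: 0
11: 0
17: 1
16: 0
Current total: 0 + 0 + 0 + 0 + 0 + 1 + 0 = 1
Shortfall: 21 − 1 = 20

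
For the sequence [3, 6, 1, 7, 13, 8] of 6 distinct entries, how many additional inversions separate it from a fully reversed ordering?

Maximum inversions for 6 distinct elements is C(6, 2) = 6·5/2 = 15.
Current inversions — for each element, count later smaller elements:
3: 1
6: 1
1: 0
7: 0
13: 1
8: 0
Current total: 1 + 1 + 0 + 0 + 1 + 0 = 3
Shortfall: 15 − 3 = 12

12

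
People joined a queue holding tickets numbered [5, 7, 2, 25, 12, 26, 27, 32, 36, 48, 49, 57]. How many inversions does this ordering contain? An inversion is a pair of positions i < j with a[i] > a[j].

3 out-of-order pairs

Sweep left to right; for each value list the smaller values that follow it:
5 → 2 → 1
7 → 2 → 1
2 → none → 0
25 → 12 → 1
12 → none → 0
26 → none → 0
27 → none → 0
32 → none → 0
36 → none → 0
48 → none → 0
49 → none → 0
57 → none → 0
Sum: 1 + 1 + 0 + 1 + 0 + 0 + 0 + 0 + 0 + 0 + 0 + 0 = 3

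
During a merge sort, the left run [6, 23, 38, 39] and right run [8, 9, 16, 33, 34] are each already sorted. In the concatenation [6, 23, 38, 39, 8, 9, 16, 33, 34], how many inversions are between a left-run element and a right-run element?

Take each right-half value and tally the left-half values above it:
r = 8: 23, 38, 39 → 3
r = 9: 23, 38, 39 → 3
r = 16: 23, 38, 39 → 3
r = 33: 38, 39 → 2
r = 34: 38, 39 → 2
Cross-inversions: 3 + 3 + 3 + 2 + 2 = 13

13 split inversions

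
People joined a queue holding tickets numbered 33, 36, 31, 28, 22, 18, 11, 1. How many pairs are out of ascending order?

For each element, count later entries that are smaller:
33: 6
36: 6
31: 5
28: 4
22: 3
18: 2
11: 1
1: 0
Sum: 6 + 6 + 5 + 4 + 3 + 2 + 1 + 0 = 27

Inversions: 27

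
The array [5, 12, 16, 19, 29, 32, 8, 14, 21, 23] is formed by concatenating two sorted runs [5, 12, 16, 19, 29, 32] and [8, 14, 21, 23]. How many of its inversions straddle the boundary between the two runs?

There are 13 cross-inversions.

Count, for every r in R, how many entries of L exceed r:
r = 8: 12, 16, 19, 29, 32 → 5
r = 14: 16, 19, 29, 32 → 4
r = 21: 29, 32 → 2
r = 23: 29, 32 → 2
Cross-inversions: 5 + 4 + 2 + 2 = 13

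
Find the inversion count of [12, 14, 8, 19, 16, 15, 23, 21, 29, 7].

For each element, count later entries that are smaller:
12 → 8, 7 → 2
14 → 8, 7 → 2
8 → 7 → 1
19 → 16, 15, 7 → 3
16 → 15, 7 → 2
15 → 7 → 1
23 → 21, 7 → 2
21 → 7 → 1
29 → 7 → 1
7 → none → 0
Sum: 2 + 2 + 1 + 3 + 2 + 1 + 2 + 1 + 1 + 0 = 15

15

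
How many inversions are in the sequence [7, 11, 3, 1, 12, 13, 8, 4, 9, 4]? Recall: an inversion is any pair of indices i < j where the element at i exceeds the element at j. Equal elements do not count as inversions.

For each element, count later entries that are smaller:
7 → 3, 1, 4, 4 → 4
11 → 3, 1, 8, 4, 9, 4 → 6
3 → 1 → 1
1 → none → 0
12 → 8, 4, 9, 4 → 4
13 → 8, 4, 9, 4 → 4
8 → 4, 4 → 2
4 → none → 0
9 → 4 → 1
4 → none → 0
Sum: 4 + 6 + 1 + 0 + 4 + 4 + 2 + 0 + 1 + 0 = 22

There are 22 out-of-order pairs.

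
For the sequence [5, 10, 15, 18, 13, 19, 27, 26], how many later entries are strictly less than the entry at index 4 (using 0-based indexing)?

0 such elements

The element at index 4 is 13.
Elements after it: 19, 27, 26
None of them are smaller than 13.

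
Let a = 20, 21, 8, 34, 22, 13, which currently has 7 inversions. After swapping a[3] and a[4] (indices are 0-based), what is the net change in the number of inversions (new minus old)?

Positions 3 and 4 hold 34 and 22; after swapping, the array is [20, 21, 8, 22, 34, 13].
For each element, count later entries that are smaller:
20 → 8, 13 → 2
21 → 8, 13 → 2
8 → none → 0
22 → 13 → 1
34 → 13 → 1
13 → none → 0
Sum: 2 + 2 + 0 + 1 + 1 + 0 = 6
Change: 6 − 7 = -1

-1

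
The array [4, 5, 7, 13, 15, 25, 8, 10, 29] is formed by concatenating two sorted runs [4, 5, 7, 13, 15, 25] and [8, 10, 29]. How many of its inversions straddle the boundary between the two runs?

6 cross-inversions

Count, for every r in R, how many entries of L exceed r:
r = 8: 13, 15, 25 → 3
r = 10: 13, 15, 25 → 3
r = 29: none → 0
Cross-inversions: 3 + 3 + 0 = 6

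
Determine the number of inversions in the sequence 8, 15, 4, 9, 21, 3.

Sweep left to right; for each value list the smaller values that follow it:
8: 2
15: 3
4: 1
9: 1
21: 1
3: 0
Sum: 2 + 3 + 1 + 1 + 1 + 0 = 8

Inversions: 8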